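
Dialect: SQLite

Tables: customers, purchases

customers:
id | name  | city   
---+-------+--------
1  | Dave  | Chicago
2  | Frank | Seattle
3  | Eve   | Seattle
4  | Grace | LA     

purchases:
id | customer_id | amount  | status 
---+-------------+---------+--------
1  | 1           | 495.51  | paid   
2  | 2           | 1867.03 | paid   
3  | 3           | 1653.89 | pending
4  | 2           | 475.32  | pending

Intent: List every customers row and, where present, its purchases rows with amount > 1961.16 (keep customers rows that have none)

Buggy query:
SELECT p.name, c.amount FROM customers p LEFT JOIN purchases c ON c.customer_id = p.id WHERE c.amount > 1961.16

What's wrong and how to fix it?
Bug: A WHERE condition on the right-hand table after LEFT JOIN drops unmatched parents

Fix: Put 'c.amount > 1961.16' in the JOIN's ON clause instead of WHERE

Corrected query:
SELECT p.name, c.amount FROM customers p LEFT JOIN purchases c ON c.customer_id = p.id AND c.amount > 1961.16

Result:
name  | amount
------+-------
Dave  | NULL  
Frank | NULL  
Eve   | NULL  
Grace | NULL  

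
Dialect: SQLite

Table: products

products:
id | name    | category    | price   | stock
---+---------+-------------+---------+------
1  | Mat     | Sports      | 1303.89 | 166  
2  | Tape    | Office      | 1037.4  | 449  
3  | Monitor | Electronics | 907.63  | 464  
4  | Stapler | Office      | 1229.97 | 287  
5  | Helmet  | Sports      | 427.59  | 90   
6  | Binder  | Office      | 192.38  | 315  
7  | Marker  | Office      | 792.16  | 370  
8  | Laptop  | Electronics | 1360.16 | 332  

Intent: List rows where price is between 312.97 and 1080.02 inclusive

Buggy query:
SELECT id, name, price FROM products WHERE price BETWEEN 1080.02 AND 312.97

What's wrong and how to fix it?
Bug: BETWEEN expects the lower bound first; with 1080.02 AND 312.97 the range is empty

Fix: Write BETWEEN 312.97 AND 1080.02

Corrected query:
SELECT id, name, price FROM products WHERE price BETWEEN 312.97 AND 1080.02

Result:
id | name    | price 
---+---------+-------
2  | Tape    | 1037.4
3  | Monitor | 907.63
5  | Helmet  | 427.59
7  | Marker  | 792.16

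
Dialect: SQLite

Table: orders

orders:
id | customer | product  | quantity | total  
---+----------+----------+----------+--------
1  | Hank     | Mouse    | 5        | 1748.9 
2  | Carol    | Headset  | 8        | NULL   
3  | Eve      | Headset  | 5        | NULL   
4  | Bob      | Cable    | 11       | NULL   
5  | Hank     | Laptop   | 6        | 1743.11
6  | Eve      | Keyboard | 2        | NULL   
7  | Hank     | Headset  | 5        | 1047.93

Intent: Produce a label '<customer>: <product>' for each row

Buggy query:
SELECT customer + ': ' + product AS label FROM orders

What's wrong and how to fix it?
Bug: '+' is numeric addition; on text columns SQLite converts them to 0 instead of concatenating

Fix: Replace + with || to concatenate text

Corrected query:
SELECT customer || ': ' || product AS label FROM orders

Result:
label         
--------------
Hank: Mouse   
Carol: Headset
Eve: Headset  
Bob: Cable    
Hank: Laptop  
Eve: Keyboard 
Hank: Headset 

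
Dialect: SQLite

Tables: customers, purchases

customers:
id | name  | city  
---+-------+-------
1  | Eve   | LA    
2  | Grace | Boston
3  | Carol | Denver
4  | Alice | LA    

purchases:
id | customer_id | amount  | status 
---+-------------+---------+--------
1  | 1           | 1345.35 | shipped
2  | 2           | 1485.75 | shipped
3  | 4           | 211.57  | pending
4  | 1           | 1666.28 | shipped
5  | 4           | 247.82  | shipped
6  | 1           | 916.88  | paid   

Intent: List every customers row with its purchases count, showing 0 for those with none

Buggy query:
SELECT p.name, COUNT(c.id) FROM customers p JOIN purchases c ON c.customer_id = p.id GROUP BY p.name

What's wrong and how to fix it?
Bug: INNER JOIN drops customers rows that have no matching purchases rows

Fix: Switch to LEFT JOIN to retain unmatched parent rows

Corrected query:
SELECT p.name, COUNT(c.id) FROM customers p LEFT JOIN purchases c ON c.customer_id = p.id GROUP BY p.name

Result:
name  | COUNT(c.id)
------+------------
Alice | 2          
Carol | 0          
Eve   | 3          
Grace | 1          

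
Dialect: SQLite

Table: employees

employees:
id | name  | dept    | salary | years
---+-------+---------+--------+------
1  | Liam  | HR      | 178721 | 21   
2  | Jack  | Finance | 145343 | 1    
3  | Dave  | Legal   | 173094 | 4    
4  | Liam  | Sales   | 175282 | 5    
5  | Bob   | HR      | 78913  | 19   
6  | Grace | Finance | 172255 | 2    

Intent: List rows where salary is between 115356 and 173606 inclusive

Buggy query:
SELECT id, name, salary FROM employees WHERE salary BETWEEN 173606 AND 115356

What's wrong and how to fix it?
Bug: BETWEEN expects the lower bound first; with 173606 AND 115356 the range is empty

Fix: Write BETWEEN 115356 AND 173606

Corrected query:
SELECT id, name, salary FROM employees WHERE salary BETWEEN 115356 AND 173606

Result:
id | name  | salary
---+-------+-------
2  | Jack  | 145343
3  | Dave  | 173094
6  | Grace | 172255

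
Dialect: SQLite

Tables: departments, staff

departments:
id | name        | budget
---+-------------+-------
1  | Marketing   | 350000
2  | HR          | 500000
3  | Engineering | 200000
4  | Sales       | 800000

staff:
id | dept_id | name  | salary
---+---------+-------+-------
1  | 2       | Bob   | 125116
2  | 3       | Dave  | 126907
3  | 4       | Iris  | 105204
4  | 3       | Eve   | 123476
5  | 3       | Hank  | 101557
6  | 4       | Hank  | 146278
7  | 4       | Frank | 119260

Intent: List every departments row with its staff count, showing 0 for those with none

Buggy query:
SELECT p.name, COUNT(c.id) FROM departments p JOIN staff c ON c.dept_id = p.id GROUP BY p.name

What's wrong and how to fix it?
Bug: INNER JOIN drops departments rows that have no matching staff rows

Fix: Switch to LEFT JOIN to retain unmatched parent rows

Corrected query:
SELECT p.name, COUNT(c.id) FROM departments p LEFT JOIN staff c ON c.dept_id = p.id GROUP BY p.name

Result:
name        | COUNT(c.id)
------------+------------
Engineering | 3          
HR          | 1          
Marketing   | 0          
Sales       | 3          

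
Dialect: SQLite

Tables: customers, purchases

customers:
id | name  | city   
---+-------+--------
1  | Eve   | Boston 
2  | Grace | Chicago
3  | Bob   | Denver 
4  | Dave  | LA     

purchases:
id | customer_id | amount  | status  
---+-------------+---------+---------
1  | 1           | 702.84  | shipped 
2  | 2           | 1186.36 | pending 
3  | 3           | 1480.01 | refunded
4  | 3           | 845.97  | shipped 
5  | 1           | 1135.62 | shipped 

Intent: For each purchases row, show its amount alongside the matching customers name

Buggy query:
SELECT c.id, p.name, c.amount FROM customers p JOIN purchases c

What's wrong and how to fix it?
Bug: Missing join condition: each purchases row is matched to all customers rows instead of just its own

Fix: Specify the join condition linking the foreign key to the parent id

Corrected query:
SELECT c.id, p.name, c.amount FROM customers p JOIN purchases c ON c.customer_id = p.id

Result:
id | name  | amount 
---+-------+--------
1  | Eve   | 702.84 
2  | Grace | 1186.36
3  | Bob   | 1480.01
4  | Bob   | 845.97 
5  | Eve   | 1135.62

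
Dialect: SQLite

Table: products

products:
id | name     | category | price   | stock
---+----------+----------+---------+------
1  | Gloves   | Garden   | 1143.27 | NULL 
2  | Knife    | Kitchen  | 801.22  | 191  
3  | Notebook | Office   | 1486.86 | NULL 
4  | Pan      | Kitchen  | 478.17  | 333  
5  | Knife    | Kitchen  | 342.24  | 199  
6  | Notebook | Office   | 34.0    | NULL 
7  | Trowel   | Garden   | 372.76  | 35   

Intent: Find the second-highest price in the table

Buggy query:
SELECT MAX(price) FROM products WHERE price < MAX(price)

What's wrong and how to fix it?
Bug: MAX(price) on the right of the comparison is an aggregate-in-WHERE error

Fix: Put the inner MAX in a scalar subquery

Corrected query:
SELECT MAX(price) FROM products WHERE price < (SELECT MAX(price) FROM products)

Result:
MAX(price)
----------
1143.27   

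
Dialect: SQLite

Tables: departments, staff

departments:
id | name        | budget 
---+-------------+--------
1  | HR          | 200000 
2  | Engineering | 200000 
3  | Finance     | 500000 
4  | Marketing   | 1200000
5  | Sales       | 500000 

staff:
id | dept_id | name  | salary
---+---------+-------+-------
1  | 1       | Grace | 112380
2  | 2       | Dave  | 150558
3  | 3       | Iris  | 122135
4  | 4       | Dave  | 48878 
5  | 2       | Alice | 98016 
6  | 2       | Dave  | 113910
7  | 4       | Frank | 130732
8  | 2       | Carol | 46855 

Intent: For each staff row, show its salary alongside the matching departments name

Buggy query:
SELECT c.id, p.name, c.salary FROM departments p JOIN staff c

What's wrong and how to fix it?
Bug: JOIN with no ON clause produces a cartesian product; every staff row pairs with every departments row

Fix: Add ON c.dept_id = p.id to the JOIN

Corrected query:
SELECT c.id, p.name, c.salary FROM departments p JOIN staff c ON c.dept_id = p.id

Result:
id | name        | salary
---+-------------+-------
1  | HR          | 112380
2  | Engineering | 150558
3  | Finance     | 122135
4  | Marketing   | 48878 
5  | Engineering | 98016 
6  | Engineering | 113910
7  | Marketing   | 130732
8  | Engineering | 46855 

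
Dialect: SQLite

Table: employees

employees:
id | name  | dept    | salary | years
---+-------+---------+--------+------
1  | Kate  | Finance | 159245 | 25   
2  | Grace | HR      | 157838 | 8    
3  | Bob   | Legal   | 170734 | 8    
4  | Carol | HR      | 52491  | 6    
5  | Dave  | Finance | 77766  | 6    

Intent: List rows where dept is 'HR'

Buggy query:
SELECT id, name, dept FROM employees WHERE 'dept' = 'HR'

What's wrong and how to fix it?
Bug: Single quotes denote string literals in SQL; the column name is being compared as a constant string

Fix: Remove the quotes around the column name (or use double quotes for an identifier)

Corrected query:
SELECT id, name, dept FROM employees WHERE dept = 'HR'

Result:
id | name  | dept
---+-------+-----
2  | Grace | HR  
4  | Carol | HR  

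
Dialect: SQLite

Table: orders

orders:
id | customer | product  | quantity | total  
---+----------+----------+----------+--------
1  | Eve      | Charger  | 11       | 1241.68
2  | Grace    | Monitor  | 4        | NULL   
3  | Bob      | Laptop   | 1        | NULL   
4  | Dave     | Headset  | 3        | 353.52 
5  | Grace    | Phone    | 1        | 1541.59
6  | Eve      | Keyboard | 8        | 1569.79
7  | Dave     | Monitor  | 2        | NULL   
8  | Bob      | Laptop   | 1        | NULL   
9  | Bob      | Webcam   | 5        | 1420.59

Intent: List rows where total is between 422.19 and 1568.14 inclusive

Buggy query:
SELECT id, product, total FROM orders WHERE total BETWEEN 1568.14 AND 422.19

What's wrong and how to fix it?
Bug: The bounds are reversed; BETWEEN a AND b requires a <= b to match anything

Fix: Swap the bounds so the smaller value comes first

Corrected query:
SELECT id, product, total FROM orders WHERE total BETWEEN 422.19 AND 1568.14

Result:
id | product | total  
---+---------+--------
1  | Charger | 1241.68
5  | Phone   | 1541.59
9  | Webcam  | 1420.59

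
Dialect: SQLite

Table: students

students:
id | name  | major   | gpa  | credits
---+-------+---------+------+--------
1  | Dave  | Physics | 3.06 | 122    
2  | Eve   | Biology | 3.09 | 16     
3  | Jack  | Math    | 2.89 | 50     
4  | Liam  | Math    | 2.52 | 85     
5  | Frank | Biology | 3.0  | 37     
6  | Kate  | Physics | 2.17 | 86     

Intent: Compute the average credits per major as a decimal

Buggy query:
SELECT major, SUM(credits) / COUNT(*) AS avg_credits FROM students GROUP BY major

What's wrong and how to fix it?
Bug: Both operands are integers, so '/' performs integer division and truncates

Fix: Cast one side to REAL so the division keeps the fractional part

Corrected query:
SELECT major, SUM(credits) * 1.0 / COUNT(*) AS avg_credits FROM students GROUP BY major

Result:
major   | avg_credits
--------+------------
Biology | 26.5       
Math    | 67.5       
Physics | 104        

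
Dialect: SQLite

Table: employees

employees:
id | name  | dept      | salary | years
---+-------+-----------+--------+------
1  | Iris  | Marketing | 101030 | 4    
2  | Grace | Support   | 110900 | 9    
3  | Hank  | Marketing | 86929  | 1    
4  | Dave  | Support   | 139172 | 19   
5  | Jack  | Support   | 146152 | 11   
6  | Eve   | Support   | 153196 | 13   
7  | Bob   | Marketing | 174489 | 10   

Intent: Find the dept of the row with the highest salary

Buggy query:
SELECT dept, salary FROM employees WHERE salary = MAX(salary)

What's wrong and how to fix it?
Bug: MAX(salary) is an aggregate and cannot be used directly in WHERE

Fix: Wrap MAX in a scalar subquery so WHERE compares against a single value

Corrected query:
SELECT dept, salary FROM employees WHERE salary = (SELECT MAX(salary) FROM employees)

Result:
dept      | salary
----------+-------
Marketing | 174489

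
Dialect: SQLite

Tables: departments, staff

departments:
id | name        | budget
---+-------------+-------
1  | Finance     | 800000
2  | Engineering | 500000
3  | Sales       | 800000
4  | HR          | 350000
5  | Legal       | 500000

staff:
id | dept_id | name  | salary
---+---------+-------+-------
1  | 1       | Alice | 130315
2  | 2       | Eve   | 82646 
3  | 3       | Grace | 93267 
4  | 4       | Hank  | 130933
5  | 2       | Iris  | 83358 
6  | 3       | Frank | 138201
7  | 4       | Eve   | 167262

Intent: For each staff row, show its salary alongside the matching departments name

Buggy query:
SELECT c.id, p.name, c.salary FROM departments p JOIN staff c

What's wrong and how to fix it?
Bug: JOIN with no ON clause produces a cartesian product; every staff row pairs with every departments row

Fix: Specify the join condition linking the foreign key to the parent id

Corrected query:
SELECT c.id, p.name, c.salary FROM departments p JOIN staff c ON c.dept_id = p.id

Result:
id | name        | salary
---+-------------+-------
1  | Finance     | 130315
2  | Engineering | 82646 
3  | Sales       | 93267 
4  | HR          | 130933
5  | Engineering | 83358 
6  | Sales       | 138201
7  | HR          | 167262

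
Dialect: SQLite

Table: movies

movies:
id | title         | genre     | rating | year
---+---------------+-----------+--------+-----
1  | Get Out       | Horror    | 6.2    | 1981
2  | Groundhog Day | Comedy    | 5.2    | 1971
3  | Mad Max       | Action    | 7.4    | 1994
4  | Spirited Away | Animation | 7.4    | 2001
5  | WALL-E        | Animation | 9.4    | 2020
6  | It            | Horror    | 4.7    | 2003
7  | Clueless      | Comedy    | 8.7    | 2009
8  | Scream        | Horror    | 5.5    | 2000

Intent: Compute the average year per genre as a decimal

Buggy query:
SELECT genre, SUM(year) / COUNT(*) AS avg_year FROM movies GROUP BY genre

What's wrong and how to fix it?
Bug: SUM(year) and COUNT(*) are both integers; the division truncates the fractional part

Fix: Multiply by 1.0 (or CAST to REAL) to force floating-point division

Corrected query:
SELECT genre, SUM(year) * 1.0 / COUNT(*) AS avg_year FROM movies GROUP BY genre

Result:
genre     | avg_year   
----------+------------
Action    | 1994       
Animation | 2010.5     
Comedy    | 1990       
Horror    | 1994.666667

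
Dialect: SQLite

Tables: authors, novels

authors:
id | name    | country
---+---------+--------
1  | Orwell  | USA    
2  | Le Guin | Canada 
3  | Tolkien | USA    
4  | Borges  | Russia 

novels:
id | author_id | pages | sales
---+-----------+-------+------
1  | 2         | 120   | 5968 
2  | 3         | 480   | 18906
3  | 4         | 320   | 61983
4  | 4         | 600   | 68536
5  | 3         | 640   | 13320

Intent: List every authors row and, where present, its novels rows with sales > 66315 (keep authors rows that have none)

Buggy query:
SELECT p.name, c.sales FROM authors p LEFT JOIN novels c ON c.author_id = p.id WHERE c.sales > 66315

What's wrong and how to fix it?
Bug: A WHERE condition on the right-hand table after LEFT JOIN drops unmatched parents

Fix: Put 'c.sales > 66315' in the JOIN's ON clause instead of WHERE

Corrected query:
SELECT p.name, c.sales FROM authors p LEFT JOIN novels c ON c.author_id = p.id AND c.sales > 66315

Result:
name    | sales
--------+------
Orwell  | NULL 
Le Guin | NULL 
Tolkien | NULL 
Borges  | 68536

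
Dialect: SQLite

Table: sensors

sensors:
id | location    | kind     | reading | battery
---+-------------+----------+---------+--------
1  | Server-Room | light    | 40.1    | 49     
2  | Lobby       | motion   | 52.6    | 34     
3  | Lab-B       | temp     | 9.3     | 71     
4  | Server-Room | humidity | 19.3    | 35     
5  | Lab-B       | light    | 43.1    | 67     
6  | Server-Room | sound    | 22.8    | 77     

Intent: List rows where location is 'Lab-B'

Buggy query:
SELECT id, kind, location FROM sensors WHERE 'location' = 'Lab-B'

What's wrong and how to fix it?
Bug: Single quotes denote string literals in SQL; the column name is being compared as a constant string

Fix: Reference the column as location without single quotes

Corrected query:
SELECT id, kind, location FROM sensors WHERE location = 'Lab-B'

Result:
id | kind  | location
---+-------+---------
3  | temp  | Lab-B   
5  | light | Lab-B   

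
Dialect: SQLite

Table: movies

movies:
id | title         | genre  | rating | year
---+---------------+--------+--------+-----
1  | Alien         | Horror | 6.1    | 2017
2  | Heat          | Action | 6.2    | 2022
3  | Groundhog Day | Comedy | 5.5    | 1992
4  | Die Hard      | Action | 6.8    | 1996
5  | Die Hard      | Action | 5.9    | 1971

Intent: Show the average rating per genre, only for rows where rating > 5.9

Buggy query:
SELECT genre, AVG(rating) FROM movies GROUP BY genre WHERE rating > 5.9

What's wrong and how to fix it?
Bug: WHERE cannot follow GROUP BY

Fix: Move the WHERE clause before GROUP BY

Corrected query:
SELECT genre, AVG(rating) FROM movies WHERE rating > 5.9 GROUP BY genre

Result:
genre  | AVG(rating)
-------+------------
Action | 6.5        
Horror | 6.1        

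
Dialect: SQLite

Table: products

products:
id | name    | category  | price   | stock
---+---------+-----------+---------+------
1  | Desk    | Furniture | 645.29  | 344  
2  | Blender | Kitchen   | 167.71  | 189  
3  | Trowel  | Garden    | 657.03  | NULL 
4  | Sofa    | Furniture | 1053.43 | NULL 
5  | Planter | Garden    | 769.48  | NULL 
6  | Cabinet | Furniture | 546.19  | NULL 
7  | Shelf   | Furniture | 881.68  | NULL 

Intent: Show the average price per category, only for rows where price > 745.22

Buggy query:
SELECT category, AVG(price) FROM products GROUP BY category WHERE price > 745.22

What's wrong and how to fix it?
Bug: Row-level WHERE must come before GROUP BY in the clause order

Fix: Move the WHERE clause before GROUP BY

Corrected query:
SELECT category, AVG(price) FROM products WHERE price > 745.22 GROUP BY category

Result:
category  | AVG(price)
----------+-----------
Furniture | 967.555   
Garden    | 769.48    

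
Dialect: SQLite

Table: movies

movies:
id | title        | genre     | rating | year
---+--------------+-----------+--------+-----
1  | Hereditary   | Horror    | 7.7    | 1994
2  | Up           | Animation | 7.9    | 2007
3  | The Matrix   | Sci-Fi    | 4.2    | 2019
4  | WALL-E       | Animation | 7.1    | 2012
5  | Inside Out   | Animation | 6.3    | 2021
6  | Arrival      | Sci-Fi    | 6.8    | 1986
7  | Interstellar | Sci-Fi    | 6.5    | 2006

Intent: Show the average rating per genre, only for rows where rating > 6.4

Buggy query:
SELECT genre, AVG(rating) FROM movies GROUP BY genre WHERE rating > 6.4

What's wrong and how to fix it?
Bug: Row-level WHERE must come before GROUP BY in the clause order

Fix: Place WHERE between FROM and GROUP BY

Corrected query:
SELECT genre, AVG(rating) FROM movies WHERE rating > 6.4 GROUP BY genre

Result:
genre     | AVG(rating)
----------+------------
Animation | 7.5        
Horror    | 7.7        
Sci-Fi    | 6.65       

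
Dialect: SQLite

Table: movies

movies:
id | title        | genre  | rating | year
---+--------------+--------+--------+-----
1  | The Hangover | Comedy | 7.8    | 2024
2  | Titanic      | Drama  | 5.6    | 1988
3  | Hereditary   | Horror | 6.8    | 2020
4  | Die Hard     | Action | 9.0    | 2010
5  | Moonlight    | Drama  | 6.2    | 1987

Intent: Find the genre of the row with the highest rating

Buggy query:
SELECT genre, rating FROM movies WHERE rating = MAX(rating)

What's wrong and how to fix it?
Bug: MAX(rating) is an aggregate and cannot be used directly in WHERE

Fix: Wrap MAX in a scalar subquery so WHERE compares against a single value

Corrected query:
SELECT genre, rating FROM movies WHERE rating = (SELECT MAX(rating) FROM movies)

Result:
genre  | rating
-------+-------
Action | 9     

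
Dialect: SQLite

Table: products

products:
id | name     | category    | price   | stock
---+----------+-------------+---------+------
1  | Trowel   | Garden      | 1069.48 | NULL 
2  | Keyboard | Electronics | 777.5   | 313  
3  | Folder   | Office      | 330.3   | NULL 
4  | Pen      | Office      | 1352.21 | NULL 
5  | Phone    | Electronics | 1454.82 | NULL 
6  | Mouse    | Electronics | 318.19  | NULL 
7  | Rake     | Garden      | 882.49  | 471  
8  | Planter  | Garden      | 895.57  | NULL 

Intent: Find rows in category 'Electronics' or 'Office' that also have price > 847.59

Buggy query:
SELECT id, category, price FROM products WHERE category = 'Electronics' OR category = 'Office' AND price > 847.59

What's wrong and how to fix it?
Bug: Without parentheses, AND is evaluated before OR, so the price filter only applies to the 'Office' branch

Fix: Group the OR with parentheses (or use IN), then AND the threshold

Corrected query:
SELECT id, category, price FROM products WHERE (category = 'Electronics' OR category = 'Office') AND price > 847.59

Result:
id | category    | price  
---+-------------+--------
4  | Office      | 1352.21
5  | Electronics | 1454.82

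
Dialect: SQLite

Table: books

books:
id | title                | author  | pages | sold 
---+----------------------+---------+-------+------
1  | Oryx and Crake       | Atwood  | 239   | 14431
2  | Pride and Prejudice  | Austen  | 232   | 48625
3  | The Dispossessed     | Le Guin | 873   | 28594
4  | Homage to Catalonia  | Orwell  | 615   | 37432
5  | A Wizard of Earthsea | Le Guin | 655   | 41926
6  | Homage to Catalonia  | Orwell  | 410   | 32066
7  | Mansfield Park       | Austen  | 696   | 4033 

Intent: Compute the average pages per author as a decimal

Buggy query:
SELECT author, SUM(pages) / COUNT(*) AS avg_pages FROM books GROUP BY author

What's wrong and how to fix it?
Bug: SUM(pages) and COUNT(*) are both integers; the division truncates the fractional part

Fix: Cast one side to REAL so the division keeps the fractional part

Corrected query:
SELECT author, SUM(pages) * 1.0 / COUNT(*) AS avg_pages FROM books GROUP BY author

Result:
author  | avg_pages
--------+----------
Atwood  | 239      
Austen  | 464      
Le Guin | 764      
Orwell  | 512.5    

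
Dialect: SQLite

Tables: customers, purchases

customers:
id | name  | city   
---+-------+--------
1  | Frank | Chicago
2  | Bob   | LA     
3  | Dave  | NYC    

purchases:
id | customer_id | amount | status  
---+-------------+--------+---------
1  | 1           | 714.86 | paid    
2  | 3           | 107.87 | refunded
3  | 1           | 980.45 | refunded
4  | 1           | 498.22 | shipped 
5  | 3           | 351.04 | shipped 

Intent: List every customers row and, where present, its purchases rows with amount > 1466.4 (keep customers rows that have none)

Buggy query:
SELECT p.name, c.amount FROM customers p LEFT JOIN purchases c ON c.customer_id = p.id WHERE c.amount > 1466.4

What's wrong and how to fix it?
Bug: A WHERE condition on the right-hand table after LEFT JOIN drops unmatched parents

Fix: Put 'c.amount > 1466.4' in the JOIN's ON clause instead of WHERE

Corrected query:
SELECT p.name, c.amount FROM customers p LEFT JOIN purchases c ON c.customer_id = p.id AND c.amount > 1466.4

Result:
name  | amount
------+-------
Frank | NULL  
Bob   | NULL  
Dave  | NULL  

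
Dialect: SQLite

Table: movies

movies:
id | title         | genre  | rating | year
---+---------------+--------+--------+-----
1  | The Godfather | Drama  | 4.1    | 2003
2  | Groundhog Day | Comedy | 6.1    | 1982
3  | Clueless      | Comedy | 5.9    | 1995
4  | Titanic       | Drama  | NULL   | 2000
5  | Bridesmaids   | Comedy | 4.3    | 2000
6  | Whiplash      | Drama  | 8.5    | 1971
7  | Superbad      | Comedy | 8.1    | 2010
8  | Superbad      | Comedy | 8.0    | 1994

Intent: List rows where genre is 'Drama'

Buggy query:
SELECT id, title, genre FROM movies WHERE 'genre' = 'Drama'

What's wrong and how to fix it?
Bug: Single quotes denote string literals in SQL; the column name is being compared as a constant string

Fix: Remove the quotes around the column name (or use double quotes for an identifier)

Corrected query:
SELECT id, title, genre FROM movies WHERE genre = 'Drama'

Result:
id | title         | genre
---+---------------+------
1  | The Godfather | Drama
4  | Titanic       | Drama
6  | Whiplash      | Drama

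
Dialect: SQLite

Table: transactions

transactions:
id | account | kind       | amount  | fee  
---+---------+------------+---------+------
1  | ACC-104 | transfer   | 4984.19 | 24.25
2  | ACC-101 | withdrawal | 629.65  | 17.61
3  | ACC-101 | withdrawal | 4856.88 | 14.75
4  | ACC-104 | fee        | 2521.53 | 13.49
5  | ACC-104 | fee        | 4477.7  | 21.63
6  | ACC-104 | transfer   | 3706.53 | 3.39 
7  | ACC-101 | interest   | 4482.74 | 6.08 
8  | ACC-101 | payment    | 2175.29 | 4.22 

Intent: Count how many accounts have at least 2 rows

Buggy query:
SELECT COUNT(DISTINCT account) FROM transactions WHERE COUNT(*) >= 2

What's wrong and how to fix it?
Bug: COUNT(*) cannot appear in WHERE; the per-group count doesn't exist yet

Fix: Group first with HAVING COUNT(*) >= 2, then COUNT the resulting groups

Corrected query:
SELECT COUNT(*) FROM (SELECT account FROM transactions GROUP BY account HAVING COUNT(*) >= 2)

Result:
COUNT(*)
--------
2       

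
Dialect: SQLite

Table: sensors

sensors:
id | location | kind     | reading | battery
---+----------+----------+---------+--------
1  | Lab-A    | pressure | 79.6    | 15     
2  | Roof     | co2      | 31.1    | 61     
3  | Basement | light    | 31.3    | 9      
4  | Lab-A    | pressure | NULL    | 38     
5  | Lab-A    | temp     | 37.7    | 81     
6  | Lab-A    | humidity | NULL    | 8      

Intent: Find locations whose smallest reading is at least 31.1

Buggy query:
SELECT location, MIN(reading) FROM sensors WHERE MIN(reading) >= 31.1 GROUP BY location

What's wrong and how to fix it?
Bug: MIN() in WHERE is a misuse of aggregate

Fix: Use HAVING for the per-group MIN condition

Corrected query:
SELECT location, MIN(reading) FROM sensors GROUP BY location HAVING MIN(reading) >= 31.1

Result:
location | MIN(reading)
---------+-------------
Basement | 31.3        
Lab-A    | 37.7        
Roof     | 31.1        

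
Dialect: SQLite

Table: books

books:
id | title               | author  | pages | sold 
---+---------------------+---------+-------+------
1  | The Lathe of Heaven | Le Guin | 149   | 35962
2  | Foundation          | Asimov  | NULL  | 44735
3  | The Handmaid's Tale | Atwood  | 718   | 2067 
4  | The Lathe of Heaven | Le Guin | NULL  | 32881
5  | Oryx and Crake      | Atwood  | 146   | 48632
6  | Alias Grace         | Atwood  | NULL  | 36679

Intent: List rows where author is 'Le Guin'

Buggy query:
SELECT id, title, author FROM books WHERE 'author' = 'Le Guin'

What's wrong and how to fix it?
Bug: 'author' in single quotes is a string literal, not the column; the comparison is literal-vs-literal and never true

Fix: Remove the quotes around the column name (or use double quotes for an identifier)

Corrected query:
SELECT id, title, author FROM books WHERE author = 'Le Guin'

Result:
id | title               | author 
---+---------------------+--------
1  | The Lathe of Heaven | Le Guin
4  | The Lathe of Heaven | Le Guin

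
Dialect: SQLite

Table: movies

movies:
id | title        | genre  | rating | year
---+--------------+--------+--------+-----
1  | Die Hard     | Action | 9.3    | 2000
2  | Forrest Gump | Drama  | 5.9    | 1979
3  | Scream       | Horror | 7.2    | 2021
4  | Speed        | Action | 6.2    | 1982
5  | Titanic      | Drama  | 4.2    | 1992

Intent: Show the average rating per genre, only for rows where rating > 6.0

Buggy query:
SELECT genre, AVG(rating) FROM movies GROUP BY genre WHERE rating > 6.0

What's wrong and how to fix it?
Bug: Row-level WHERE must come before GROUP BY in the clause order

Fix: Move the WHERE clause before GROUP BY

Corrected query:
SELECT genre, AVG(rating) FROM movies WHERE rating > 6.0 GROUP BY genre

Result:
genre  | AVG(rating)
-------+------------
Action | 7.75       
Horror | 7.2        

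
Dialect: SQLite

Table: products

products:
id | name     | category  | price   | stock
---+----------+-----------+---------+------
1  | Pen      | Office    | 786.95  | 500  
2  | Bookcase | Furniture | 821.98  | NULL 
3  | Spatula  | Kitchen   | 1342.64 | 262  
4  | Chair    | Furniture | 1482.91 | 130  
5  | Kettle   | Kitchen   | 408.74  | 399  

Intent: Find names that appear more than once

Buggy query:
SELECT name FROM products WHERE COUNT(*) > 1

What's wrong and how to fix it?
Bug: COUNT(*) is an aggregate and cannot be used in WHERE

Fix: Group first, then use HAVING for the count condition

Corrected query:
SELECT name FROM products GROUP BY name HAVING COUNT(*) > 1

Result:
(no rows)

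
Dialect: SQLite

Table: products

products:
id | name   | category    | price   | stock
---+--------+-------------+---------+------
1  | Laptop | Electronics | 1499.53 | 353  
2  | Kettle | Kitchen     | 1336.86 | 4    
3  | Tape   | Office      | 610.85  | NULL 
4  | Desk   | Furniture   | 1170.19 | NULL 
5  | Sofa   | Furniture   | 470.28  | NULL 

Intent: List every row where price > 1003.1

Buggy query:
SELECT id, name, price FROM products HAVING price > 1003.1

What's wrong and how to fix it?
Bug: This is a non-aggregate query (no GROUP BY, no aggregates), so in SQLite the HAVING clause is invalid here; a row-level condition belongs in WHERE

Fix: Replace HAVING with WHERE since the condition applies to individual rows

Corrected query:
SELECT id, name, price FROM products WHERE price > 1003.1

Result:
id | name   | price  
---+--------+--------
1  | Laptop | 1499.53
2  | Kettle | 1336.86
4  | Desk   | 1170.19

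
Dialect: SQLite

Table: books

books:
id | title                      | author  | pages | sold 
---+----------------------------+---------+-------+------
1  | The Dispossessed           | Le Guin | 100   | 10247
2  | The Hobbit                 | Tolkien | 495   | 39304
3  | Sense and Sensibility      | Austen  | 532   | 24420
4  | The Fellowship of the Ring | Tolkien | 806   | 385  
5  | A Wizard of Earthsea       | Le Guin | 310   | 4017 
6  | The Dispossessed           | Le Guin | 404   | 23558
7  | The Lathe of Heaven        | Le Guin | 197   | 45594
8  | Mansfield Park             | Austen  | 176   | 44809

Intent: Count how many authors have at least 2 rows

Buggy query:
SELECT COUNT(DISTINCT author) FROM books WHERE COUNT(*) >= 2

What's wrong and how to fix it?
Bug: COUNT(*) cannot appear in WHERE; the per-group count doesn't exist yet

Fix: Group first with HAVING COUNT(*) >= 2, then COUNT the resulting groups

Corrected query:
SELECT COUNT(*) FROM (SELECT author FROM books GROUP BY author HAVING COUNT(*) >= 2)

Result:
COUNT(*)
--------
3       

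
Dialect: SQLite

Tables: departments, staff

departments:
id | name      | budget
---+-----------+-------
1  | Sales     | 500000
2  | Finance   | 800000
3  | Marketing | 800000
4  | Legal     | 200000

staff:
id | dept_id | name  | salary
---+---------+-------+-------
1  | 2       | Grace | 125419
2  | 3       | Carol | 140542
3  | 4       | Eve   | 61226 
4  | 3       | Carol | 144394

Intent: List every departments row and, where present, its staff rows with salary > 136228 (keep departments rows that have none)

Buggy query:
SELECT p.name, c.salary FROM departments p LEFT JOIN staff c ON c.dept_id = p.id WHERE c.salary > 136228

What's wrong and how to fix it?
Bug: Filtering c.salary in WHERE discards the NULL rows produced by LEFT JOIN, turning it into an inner join

Fix: Put 'c.salary > 136228' in the JOIN's ON clause instead of WHERE

Corrected query:
SELECT p.name, c.salary FROM departments p LEFT JOIN staff c ON c.dept_id = p.id AND c.salary > 136228

Result:
name      | salary
----------+-------
Sales     | NULL  
Finance   | NULL  
Marketing | 140542
Marketing | 144394
Legal     | NULL  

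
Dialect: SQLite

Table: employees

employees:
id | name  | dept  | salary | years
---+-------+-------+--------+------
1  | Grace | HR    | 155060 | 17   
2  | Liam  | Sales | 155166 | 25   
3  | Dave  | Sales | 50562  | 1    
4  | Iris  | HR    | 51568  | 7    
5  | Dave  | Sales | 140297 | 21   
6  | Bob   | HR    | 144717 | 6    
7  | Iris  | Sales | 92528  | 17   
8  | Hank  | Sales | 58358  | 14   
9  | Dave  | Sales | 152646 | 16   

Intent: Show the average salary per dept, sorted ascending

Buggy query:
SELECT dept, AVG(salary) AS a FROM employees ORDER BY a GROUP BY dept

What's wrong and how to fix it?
Bug: ORDER BY appears before GROUP BY; SQL clause order requires GROUP BY first

Fix: Reorder: SELECT … FROM … GROUP BY … ORDER BY …

Corrected query:
SELECT dept, AVG(salary) AS a FROM employees GROUP BY dept ORDER BY a

Result:
dept  | a       
------+---------
Sales | 108259.5
HR    | 117115  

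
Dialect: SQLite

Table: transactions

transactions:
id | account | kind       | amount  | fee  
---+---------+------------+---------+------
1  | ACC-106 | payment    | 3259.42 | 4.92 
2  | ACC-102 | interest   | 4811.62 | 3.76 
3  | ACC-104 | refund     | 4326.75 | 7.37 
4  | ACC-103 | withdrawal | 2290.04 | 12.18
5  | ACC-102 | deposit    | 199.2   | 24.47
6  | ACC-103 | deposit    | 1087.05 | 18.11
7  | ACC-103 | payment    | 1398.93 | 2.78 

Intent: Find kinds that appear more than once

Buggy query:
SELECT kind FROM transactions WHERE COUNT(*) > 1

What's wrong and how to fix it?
Bug: WHERE can't reference COUNT(*); aggregates are computed after WHERE

Fix: GROUP BY kind, then filter groups with HAVING COUNT(*) > 1

Corrected query:
SELECT kind FROM transactions GROUP BY kind HAVING COUNT(*) > 1

Result:
kind   
-------
deposit
payment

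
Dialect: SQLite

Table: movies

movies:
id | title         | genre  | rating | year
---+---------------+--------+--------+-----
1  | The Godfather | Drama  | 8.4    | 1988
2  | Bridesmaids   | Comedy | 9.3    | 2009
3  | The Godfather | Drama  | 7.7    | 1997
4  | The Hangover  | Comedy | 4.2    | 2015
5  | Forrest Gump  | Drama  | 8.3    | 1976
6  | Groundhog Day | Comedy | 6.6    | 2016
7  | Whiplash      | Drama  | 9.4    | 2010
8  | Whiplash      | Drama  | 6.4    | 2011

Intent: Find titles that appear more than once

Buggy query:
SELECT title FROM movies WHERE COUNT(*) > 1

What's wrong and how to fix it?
Bug: WHERE can't reference COUNT(*); aggregates are computed after WHERE

Fix: GROUP BY title, then filter groups with HAVING COUNT(*) > 1

Corrected query:
SELECT title FROM movies GROUP BY title HAVING COUNT(*) > 1

Result:
title        
-------------
The Godfather
Whiplash     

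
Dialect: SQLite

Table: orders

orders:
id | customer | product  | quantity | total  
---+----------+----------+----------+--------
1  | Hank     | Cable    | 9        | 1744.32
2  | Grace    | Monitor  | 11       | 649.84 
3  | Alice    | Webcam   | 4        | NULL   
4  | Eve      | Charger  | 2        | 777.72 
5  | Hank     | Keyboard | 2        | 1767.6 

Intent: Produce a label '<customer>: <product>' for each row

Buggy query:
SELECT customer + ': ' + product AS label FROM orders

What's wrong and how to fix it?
Bug: '+' is numeric addition; on text columns SQLite converts them to 0 instead of concatenating

Fix: Use the || operator for string concatenation

Corrected query:
SELECT customer || ': ' || product AS label FROM orders

Result:
label         
--------------
Hank: Cable   
Grace: Monitor
Alice: Webcam 
Eve: Charger  
Hank: Keyboard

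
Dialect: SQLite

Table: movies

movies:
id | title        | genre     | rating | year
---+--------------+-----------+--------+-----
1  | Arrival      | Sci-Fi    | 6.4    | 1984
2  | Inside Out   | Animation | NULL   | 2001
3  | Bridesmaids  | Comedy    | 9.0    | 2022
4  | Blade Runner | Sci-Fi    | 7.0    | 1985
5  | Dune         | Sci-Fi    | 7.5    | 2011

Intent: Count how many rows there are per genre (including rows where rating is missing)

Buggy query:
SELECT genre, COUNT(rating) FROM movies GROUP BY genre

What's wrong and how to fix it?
Bug: COUNT(column) counts non-NULL values only; rows with NULL rating aren't counted

Fix: Use COUNT(*) to count all rows regardless of NULL

Corrected query:
SELECT genre, COUNT(*) FROM movies GROUP BY genre

Result:
genre     | COUNT(*)
----------+---------
Animation | 1       
Comedy    | 1       
Sci-Fi    | 3       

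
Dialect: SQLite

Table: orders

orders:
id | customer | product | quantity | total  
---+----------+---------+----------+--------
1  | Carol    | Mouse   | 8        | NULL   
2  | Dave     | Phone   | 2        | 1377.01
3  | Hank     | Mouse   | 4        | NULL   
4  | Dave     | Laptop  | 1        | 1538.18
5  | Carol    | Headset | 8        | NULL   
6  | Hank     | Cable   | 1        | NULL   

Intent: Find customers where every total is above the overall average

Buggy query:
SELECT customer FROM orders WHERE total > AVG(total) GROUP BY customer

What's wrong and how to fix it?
Bug: WHERE evaluates per row before aggregation, so AVG() is unavailable

Fix: Use a subquery for AVG and a HAVING MIN(...) filter so the condition holds for every row in the group

Corrected query:
SELECT customer FROM orders GROUP BY customer HAVING MIN(total) > (SELECT AVG(total) FROM orders)

Result:
(no rows)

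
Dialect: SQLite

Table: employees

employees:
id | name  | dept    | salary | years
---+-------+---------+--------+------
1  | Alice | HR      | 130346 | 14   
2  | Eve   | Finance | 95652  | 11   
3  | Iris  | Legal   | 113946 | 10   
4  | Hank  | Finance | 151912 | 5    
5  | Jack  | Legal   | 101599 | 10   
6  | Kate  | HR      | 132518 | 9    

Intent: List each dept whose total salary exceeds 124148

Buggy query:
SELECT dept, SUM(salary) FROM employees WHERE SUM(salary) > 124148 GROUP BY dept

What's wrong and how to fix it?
Bug: WHERE runs before GROUP BY, so aggregates aren't available there

Fix: Move the aggregate condition to a HAVING clause

Corrected query:
SELECT dept, SUM(salary) FROM employees GROUP BY dept HAVING SUM(salary) > 124148

Result:
dept    | SUM(salary)
--------+------------
Finance | 247564     
HR      | 262864     
Legal   | 215545     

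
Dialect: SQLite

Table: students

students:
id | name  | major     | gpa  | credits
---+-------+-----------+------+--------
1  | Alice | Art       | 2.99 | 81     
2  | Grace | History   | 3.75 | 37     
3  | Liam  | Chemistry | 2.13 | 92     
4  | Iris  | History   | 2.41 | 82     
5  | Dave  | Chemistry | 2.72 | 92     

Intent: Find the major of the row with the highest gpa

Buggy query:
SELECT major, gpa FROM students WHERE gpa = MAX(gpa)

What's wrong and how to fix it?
Bug: WHERE is evaluated per row; an aggregate over the whole table isn't defined there

Fix: Wrap MAX in a scalar subquery so WHERE compares against a single value

Corrected query:
SELECT major, gpa FROM students WHERE gpa = (SELECT MAX(gpa) FROM students)

Result:
major   | gpa 
--------+-----
History | 3.75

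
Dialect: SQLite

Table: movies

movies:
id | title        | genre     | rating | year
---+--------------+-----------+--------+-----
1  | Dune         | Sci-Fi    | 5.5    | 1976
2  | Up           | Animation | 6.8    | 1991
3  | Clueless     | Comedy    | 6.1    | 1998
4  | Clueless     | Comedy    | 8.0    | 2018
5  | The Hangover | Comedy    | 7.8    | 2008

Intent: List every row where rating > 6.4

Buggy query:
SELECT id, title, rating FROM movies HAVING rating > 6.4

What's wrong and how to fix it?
Bug: This is a non-aggregate query (no GROUP BY, no aggregates), so in SQLite the HAVING clause is invalid here; a row-level condition belongs in WHERE

Fix: Replace HAVING with WHERE since the condition applies to individual rows

Corrected query:
SELECT id, title, rating FROM movies WHERE rating > 6.4

Result:
id | title        | rating
---+--------------+-------
2  | Up           | 6.8   
4  | Clueless     | 8     
5  | The Hangover | 7.8   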